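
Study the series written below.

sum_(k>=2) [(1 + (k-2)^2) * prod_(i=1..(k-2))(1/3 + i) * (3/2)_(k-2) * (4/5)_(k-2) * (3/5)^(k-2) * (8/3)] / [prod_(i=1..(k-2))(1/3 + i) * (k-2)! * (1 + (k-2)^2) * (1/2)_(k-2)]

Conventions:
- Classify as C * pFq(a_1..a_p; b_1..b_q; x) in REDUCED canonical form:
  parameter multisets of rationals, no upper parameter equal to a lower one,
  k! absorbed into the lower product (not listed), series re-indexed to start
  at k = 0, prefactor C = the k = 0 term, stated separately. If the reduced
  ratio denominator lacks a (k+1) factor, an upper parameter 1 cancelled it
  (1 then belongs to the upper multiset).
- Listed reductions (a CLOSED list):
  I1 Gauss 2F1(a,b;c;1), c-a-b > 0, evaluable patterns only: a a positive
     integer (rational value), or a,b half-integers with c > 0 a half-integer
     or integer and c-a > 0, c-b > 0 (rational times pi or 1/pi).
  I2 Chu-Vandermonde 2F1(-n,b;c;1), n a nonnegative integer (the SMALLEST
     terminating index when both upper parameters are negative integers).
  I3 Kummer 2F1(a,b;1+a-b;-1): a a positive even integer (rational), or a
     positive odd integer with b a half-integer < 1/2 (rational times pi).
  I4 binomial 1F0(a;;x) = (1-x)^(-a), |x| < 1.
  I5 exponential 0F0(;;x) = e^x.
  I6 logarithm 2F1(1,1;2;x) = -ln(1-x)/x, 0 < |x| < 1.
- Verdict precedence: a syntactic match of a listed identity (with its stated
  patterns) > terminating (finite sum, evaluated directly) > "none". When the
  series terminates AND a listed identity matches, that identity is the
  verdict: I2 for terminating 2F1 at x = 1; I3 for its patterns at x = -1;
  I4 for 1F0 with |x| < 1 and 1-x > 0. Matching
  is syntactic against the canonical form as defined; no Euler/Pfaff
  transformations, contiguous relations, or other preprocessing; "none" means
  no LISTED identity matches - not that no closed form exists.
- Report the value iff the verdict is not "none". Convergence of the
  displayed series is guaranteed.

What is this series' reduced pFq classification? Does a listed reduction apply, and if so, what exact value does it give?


The series (x = 3/5) is 2F1: upper {4/5, 3/2}, lower {1/2}, prefactor 8/3. Verdict: none. Every listed pattern misses the 2F1 form at 3/5, upper {4/5, 3/2}.

Key observation: t_0 = 8/3 here, and the running product (prefactor 8/3) telescopes to a rising factorial.
Step ratio: r(k) = (3/5) * (k+4/5) (k+3/2) / [(k+1/2) (k+1)] - poly over poly, x = (3/5) from leading terms; C = 8/3 at k = 0.


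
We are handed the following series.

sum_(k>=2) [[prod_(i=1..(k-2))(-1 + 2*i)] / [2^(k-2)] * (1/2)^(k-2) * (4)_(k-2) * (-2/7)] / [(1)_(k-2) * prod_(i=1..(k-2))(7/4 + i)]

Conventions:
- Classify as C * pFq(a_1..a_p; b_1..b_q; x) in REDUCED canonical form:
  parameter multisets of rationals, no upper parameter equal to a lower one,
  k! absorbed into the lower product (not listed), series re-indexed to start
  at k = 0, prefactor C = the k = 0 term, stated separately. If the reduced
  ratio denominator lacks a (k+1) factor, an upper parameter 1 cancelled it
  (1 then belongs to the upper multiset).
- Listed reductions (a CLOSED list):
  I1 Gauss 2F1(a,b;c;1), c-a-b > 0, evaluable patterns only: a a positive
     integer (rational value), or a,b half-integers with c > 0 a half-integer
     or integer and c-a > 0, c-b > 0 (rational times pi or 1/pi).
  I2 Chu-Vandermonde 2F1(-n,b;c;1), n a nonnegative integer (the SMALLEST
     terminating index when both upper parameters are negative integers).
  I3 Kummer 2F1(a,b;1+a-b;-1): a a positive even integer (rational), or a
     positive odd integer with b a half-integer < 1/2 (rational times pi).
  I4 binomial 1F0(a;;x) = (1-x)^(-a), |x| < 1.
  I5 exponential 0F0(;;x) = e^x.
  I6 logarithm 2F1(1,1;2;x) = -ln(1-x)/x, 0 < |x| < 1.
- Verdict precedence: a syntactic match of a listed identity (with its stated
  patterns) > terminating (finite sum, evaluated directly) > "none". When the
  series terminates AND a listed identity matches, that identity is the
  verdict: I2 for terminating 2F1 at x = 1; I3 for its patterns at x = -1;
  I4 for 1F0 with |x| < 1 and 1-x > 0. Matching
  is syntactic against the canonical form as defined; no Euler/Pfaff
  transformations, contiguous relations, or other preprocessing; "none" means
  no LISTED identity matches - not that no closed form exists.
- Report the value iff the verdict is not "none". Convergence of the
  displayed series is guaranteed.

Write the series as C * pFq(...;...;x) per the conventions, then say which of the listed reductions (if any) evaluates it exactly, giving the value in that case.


x = 1/2 here; the reduced form reads 2F1, upper {1/2, 4}, lower {11/4}, C = -2/7. Verdict: no listed reduction: x = 1/2 and upper {1/2, 4} fail every I1-I6 pattern.

The tell: from the first term -2/7: the odd product 1*3*...*(2k-1) (C = -2/7, x = 1/2) is 2^k (1/2)_k.
Step ratio: r(k) = (1/2) * (k+1/2) (k+4) / [(k+11/4) (k+1)] - rational in k. x = (1/2); t_0 = -2/7; negate the roots.


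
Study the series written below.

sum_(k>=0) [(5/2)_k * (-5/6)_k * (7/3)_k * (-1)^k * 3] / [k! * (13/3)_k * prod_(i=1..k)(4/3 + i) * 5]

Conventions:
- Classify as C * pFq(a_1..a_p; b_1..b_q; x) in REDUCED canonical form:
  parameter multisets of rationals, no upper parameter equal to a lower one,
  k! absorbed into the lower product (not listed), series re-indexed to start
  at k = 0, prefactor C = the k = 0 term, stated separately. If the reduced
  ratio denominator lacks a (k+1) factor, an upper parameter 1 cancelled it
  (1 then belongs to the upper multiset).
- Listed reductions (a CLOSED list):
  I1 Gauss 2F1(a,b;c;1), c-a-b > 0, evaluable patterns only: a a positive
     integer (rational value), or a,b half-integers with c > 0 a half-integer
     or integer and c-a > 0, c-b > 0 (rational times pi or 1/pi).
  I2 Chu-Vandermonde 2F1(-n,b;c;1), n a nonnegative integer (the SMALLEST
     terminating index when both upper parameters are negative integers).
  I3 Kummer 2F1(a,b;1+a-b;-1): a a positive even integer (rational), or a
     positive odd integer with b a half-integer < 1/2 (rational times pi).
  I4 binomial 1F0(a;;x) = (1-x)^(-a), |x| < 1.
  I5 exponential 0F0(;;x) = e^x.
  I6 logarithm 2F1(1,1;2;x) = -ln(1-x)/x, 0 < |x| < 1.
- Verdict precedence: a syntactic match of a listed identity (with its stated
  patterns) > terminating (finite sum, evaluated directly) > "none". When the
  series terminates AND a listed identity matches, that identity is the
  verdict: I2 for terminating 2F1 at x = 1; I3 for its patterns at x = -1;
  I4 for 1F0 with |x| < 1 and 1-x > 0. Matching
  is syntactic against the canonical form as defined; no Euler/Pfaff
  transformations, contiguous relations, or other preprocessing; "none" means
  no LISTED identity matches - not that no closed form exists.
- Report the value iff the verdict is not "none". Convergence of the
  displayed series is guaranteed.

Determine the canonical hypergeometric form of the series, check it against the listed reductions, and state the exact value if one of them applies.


x = -1 here; the reduced form reads 2F1, upper {-5/6, 5/2}, lower {13/3}, C = 3/5. Verdict: no listed reduction: x = -1 and upper {-5/6, 5/2} fail every I1-I6 pattern.

The tell: x = (-1) and the constant factors (C = 3/5) combine into one prefactor.
Ratio: r(k) = (-1) * (k-5/6) (k+5/2) / [(k+13/3) (k+1)] ; factor over Q: parameters, x = (-1), and C = 3/5.


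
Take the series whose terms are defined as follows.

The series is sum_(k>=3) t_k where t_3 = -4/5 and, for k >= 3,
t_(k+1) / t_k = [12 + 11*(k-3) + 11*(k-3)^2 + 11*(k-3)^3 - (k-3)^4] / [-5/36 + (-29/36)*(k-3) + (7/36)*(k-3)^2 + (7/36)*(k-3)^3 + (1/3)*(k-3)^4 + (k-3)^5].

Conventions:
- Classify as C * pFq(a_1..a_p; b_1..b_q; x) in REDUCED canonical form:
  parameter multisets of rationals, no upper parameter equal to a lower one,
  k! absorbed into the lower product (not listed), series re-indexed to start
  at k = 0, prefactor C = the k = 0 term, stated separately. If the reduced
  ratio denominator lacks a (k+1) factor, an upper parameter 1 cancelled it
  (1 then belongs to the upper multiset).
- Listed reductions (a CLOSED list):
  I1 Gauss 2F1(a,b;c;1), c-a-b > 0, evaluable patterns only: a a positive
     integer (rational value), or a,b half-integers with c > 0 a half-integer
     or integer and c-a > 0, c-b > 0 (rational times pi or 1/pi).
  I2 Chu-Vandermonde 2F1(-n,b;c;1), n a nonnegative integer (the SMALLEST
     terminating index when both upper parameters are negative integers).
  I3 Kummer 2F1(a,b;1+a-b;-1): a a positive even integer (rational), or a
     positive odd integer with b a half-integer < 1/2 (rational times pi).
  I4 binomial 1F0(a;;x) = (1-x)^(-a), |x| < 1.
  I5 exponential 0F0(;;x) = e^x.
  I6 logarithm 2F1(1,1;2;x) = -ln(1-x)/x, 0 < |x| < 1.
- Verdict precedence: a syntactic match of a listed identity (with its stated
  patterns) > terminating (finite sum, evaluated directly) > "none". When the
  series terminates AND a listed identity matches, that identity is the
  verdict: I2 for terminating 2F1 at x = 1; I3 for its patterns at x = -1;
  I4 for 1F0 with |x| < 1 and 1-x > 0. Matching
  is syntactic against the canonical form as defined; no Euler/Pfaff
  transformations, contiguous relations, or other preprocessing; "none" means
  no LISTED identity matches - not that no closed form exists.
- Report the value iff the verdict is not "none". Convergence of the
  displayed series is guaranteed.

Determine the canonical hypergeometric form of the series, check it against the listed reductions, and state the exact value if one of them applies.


Canonical form: C = -4/5 times 2F2 with upper {-12, 1}, lower {-5/6, 1/6}, x = -1. Verdict: terminating. (-12)_k vanishes past k = 12, leaving a 13-term sum, computed directly. Value: 467696021001107851200093458420708/8221511813038159834745421875.

Key observation: with t_0 = -4/5, factor the ratio over Q (prefactor -4/5): negated roots = parameters.
Step ratio: r(k) = (-1) * (k-12) (k+1) / [(k-5/6) (k+1/6) (k+1)] - rational in k, leading ratio (-1); with t_0 = -4/5, classification follows.


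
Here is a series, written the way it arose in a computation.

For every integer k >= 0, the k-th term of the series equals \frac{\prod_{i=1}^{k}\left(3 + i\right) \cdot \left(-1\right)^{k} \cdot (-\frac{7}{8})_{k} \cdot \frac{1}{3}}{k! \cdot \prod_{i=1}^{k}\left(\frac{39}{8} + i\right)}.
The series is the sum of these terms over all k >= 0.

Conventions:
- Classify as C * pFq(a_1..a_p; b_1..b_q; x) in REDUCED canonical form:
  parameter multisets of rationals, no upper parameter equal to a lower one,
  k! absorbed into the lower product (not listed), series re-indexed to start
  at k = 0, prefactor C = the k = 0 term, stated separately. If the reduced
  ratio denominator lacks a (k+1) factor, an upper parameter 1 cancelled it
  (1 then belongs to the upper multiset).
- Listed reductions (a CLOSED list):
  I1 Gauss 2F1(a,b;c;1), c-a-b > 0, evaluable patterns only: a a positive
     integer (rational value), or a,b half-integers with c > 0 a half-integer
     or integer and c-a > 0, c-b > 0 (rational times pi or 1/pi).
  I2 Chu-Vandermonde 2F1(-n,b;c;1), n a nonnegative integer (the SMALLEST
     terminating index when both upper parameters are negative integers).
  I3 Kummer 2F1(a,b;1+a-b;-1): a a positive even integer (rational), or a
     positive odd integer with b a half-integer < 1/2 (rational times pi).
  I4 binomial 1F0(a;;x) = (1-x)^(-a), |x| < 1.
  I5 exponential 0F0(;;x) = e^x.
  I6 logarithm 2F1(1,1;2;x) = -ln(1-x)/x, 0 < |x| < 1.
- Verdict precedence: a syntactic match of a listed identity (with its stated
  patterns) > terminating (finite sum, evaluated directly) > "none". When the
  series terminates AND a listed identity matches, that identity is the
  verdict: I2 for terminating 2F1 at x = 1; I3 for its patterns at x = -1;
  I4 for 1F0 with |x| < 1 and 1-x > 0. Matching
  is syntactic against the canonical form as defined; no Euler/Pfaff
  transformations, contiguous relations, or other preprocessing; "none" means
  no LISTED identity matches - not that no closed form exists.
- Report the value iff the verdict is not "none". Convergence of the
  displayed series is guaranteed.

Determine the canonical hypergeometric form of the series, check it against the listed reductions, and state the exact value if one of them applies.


Prefactor \frac{1}{3}, argument -1: 2F1 with upper {-\frac{7}{8}, 4} over lower {\frac{47}{8}}. Verdict: the Kummer evaluation I3 matches (x = -1; c = \frac{47}{8} equals 1+a-b for upper {-\frac{7}{8}, 4}: listed pattern). Value: \frac{403}{768}.

Structural cue: x = -1 and the lower running product (C = 1/3, x = -1) is a rising factorial.
Adjacent-term ratio: r(k) = -1 * (k-\frac{7}{8}) (k+4) / [(k+\frac{47}{8}) (k+1)] ; factor over Q: parameters, x = -1, and C = \frac{1}{3}.


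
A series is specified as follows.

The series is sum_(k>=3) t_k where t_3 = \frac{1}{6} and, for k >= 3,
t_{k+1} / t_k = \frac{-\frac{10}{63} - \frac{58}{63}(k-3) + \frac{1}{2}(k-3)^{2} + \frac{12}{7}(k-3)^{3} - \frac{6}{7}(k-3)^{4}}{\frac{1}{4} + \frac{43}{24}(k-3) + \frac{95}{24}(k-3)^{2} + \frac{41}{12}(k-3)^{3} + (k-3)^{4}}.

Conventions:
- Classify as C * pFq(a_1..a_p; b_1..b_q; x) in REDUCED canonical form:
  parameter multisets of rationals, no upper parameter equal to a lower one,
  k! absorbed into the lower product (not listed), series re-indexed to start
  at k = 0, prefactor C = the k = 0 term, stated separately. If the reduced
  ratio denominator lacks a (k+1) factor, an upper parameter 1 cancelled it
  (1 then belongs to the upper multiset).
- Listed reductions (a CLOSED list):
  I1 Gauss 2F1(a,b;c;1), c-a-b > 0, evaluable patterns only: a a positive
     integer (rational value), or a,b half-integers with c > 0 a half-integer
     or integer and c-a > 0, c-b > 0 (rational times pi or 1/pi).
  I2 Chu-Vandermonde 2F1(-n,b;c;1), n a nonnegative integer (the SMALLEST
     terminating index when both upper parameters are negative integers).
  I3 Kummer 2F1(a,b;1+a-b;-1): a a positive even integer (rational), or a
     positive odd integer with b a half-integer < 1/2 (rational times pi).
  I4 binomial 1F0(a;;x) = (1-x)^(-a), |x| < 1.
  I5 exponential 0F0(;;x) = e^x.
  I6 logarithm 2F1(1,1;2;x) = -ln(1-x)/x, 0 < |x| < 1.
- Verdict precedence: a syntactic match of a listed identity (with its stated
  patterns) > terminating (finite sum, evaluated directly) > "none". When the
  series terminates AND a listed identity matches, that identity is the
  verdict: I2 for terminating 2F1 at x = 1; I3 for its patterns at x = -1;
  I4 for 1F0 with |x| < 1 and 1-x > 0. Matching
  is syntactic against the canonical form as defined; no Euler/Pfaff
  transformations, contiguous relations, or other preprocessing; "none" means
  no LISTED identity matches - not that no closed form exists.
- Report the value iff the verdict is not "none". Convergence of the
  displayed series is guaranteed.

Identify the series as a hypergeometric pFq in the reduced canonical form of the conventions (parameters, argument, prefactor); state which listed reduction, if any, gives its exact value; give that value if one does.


Key step: from the first term \frac{1}{6}: the ratio is unreduced: k + 2/3 divides both sides (prefactor 1/6).
Term ratio: r(k) = -\frac{6}{7} * (k-2) (k-\frac{5}{6}) (k+\frac{1}{6}) / [(k+\frac{1}{4}) (k+\frac{3}{2}) (k+1)] - rational in k. x = -\frac{6}{7}; t_0 = \frac{1}{6}; negate the roots.

With C = \frac{1}{6}: the canonical form is 3F2(-2, -\frac{5}{6}, \frac{1}{6}; \frac{1}{4}, \frac{3}{2}; -\frac{6}{7}). Verdict: terminating. (-2)_k vanishes past k = 2, leaving a 3-term sum, computed directly. Its exact value is \frac{47}{810}.


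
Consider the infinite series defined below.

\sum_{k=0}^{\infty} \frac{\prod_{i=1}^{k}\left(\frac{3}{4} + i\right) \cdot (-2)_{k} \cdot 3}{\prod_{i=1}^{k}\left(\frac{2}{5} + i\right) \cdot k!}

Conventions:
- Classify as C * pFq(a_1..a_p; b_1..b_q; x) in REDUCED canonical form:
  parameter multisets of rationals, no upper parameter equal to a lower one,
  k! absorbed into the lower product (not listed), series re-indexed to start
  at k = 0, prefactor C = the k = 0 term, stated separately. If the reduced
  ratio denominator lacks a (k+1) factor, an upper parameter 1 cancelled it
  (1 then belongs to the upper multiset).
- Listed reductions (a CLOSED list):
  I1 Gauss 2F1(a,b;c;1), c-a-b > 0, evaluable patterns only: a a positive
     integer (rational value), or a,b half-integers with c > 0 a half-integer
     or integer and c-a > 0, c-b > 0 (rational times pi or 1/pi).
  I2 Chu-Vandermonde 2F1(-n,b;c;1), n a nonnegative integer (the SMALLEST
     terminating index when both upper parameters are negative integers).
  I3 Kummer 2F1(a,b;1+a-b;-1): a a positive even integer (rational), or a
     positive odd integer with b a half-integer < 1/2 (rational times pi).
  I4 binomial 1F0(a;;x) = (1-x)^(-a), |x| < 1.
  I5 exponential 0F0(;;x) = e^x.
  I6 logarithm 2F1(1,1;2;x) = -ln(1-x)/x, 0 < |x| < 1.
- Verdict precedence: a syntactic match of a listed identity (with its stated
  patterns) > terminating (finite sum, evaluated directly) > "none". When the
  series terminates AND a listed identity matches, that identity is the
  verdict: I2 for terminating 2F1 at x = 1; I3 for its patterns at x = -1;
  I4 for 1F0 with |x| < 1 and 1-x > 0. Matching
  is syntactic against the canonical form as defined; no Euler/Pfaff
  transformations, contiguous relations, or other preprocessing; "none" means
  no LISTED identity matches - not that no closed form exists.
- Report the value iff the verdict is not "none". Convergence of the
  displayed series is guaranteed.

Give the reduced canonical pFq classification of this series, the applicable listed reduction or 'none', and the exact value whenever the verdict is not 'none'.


The series (x = 1) is 2F1: upper {-2, \frac{7}{4}}, lower {\frac{7}{5}}, prefactor 3. Verdict (x = 1): Vandermonde's identity (I2) applies (terminating 2F1 at x = 1 with n = 2, b = 7/4, c = \frac{7}{5}). Sum: -\frac{13}{64}.

Key step: x = 1 and the lower running product (C = 3) is a rising factorial.
Consecutive-term ratio: r(k) = 1 * (k-2) (k+\frac{7}{4}) / [(k+\frac{7}{5}) (k+1)] - rational in k. x = 1; t_0 = 3; negate the roots.


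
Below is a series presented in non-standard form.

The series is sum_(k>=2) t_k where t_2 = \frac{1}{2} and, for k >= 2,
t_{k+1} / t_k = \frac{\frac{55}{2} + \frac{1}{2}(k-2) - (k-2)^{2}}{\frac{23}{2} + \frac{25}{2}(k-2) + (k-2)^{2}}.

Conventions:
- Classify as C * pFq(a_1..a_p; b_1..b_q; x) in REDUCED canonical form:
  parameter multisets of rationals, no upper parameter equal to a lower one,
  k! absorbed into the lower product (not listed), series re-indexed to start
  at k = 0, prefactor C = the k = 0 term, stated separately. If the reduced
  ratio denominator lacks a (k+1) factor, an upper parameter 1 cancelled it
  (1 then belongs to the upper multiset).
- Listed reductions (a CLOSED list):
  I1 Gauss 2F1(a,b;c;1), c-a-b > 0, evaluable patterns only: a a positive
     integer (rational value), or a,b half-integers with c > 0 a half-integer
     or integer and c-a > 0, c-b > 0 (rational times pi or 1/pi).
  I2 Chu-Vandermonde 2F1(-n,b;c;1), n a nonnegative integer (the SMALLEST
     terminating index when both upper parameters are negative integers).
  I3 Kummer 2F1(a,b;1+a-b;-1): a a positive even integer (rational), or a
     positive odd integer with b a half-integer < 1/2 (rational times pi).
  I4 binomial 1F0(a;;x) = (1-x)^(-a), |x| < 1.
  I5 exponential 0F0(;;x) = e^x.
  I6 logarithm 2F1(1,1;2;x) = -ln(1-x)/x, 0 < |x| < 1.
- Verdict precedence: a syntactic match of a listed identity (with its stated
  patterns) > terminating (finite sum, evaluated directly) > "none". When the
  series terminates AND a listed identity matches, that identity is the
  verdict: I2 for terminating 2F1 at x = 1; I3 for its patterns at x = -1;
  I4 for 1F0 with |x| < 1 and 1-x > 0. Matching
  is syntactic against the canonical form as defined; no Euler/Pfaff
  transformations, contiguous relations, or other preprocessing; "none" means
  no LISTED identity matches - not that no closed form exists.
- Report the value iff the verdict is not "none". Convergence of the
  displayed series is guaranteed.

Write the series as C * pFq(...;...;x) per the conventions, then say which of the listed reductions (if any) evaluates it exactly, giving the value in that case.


Structural cue: t_0 = \frac{1}{2} here, and the expanded ratio factors over Q; C = 1/2, roots give parameters.
Consecutive-term ratio: r(k) = -1 * (k-\frac{11}{2}) (k+5) / [(k+\frac{23}{2}) (k+1)] - rational in k, leading ratio -1; with t_0 = \frac{1}{2}, classification follows.

x = -1 here; the reduced form reads 2F1, upper {-\frac{11}{2}, 5}, lower {\frac{23}{2}}, C = \frac{1}{2}. Verdict: Kummer's theorem (I3) fires (x = -1; c = \frac{23}{2} equals 1+a-b for upper {-\frac{11}{2}, 5}: listed pattern). Exact value: \frac{43648605}{33554432} \cdot \pi.


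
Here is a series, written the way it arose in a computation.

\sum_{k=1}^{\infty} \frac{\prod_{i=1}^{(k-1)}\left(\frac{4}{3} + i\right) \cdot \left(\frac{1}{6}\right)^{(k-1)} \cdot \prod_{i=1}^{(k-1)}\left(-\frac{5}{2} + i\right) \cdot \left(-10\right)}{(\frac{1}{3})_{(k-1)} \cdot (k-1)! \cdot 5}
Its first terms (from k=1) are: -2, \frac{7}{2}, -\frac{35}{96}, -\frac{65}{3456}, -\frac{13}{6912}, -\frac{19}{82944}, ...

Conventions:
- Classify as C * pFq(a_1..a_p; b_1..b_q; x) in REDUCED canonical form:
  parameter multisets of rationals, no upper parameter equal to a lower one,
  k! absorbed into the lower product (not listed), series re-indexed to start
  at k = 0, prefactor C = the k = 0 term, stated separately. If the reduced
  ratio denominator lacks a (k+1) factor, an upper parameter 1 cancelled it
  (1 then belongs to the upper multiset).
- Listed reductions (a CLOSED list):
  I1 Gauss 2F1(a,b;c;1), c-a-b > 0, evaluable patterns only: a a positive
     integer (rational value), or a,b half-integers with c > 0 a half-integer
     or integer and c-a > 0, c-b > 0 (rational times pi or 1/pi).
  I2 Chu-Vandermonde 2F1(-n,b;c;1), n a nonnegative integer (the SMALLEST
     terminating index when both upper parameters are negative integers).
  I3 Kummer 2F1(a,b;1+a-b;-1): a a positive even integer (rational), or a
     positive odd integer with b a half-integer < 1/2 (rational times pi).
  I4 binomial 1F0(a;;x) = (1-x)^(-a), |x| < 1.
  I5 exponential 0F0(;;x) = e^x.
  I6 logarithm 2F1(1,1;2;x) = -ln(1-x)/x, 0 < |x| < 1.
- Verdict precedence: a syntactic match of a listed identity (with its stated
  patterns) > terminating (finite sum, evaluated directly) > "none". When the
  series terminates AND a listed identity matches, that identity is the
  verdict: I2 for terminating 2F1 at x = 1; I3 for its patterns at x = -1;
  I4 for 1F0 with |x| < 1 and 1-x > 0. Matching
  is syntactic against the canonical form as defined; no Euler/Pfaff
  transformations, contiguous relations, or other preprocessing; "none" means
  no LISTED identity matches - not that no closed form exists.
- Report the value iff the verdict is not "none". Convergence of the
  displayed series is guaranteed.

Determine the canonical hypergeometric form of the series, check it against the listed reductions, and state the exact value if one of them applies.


With C = -2: the canonical form is 2F1(-\frac{3}{2}, \frac{7}{3}; \frac{1}{3}; \frac{1}{6}). Verdict: none. Every listed pattern misses the 2F1 form at \frac{1}{6}, upper {-\frac{3}{2}, \frac{7}{3}}.

Key step: x = \frac{1}{6} and the running product (C = -2, x = 1/6) telescopes to a rising factorial.
Adjacent-term ratio: r(k) = \frac{1}{6} * (k-\frac{3}{2}) (k+\frac{7}{3}) / [(k+\frac{1}{3}) (k+1)] - poly over poly, x = \frac{1}{6} from leading terms; C = -2 at k = 0.


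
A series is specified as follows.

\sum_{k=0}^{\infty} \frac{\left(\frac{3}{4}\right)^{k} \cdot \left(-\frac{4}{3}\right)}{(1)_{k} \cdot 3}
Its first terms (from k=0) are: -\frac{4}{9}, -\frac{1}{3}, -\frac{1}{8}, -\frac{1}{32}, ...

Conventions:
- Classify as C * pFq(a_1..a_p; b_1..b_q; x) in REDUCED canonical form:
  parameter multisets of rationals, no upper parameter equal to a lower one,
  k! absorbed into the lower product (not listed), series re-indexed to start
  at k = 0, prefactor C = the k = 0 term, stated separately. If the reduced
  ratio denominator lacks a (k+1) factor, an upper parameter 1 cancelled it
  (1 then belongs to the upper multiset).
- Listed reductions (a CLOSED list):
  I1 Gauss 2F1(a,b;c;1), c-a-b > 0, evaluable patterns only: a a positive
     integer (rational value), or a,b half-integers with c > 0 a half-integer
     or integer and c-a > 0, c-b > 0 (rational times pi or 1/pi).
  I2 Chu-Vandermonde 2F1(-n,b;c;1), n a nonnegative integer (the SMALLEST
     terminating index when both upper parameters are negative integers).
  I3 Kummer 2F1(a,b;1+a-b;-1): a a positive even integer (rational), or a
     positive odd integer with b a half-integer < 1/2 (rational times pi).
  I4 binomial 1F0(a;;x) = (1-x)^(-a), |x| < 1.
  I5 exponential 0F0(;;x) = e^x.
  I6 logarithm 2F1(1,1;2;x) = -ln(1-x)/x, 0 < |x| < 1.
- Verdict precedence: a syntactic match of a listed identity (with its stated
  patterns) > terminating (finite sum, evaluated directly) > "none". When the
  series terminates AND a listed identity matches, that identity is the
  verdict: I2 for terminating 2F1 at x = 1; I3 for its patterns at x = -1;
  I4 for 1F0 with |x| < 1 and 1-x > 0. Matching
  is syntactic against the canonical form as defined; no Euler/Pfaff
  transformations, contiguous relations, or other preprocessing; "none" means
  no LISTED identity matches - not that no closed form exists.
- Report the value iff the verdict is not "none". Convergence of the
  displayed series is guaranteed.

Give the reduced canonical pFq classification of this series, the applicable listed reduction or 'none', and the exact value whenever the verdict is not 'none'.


Classification (C = -\frac{4}{9}): 0F0 with upper {-}, lower {-}, argument x = \frac{3}{4}. Verdict at x = \frac{3}{4}: exponential (I5) matches (the 0F0 exponential series at x = \frac{3}{4}). Its exact value is \left(-\frac{4}{9}\right) \cdot e^{\frac{3}{4}}.

Key observation: t_0 being -\frac{4}{9}, (1)_k (prefactor -4/9) is k! itself.
Consecutive-term ratio: r(k) = \frac{3}{4} * 1 / [(k+1)] - rational in k, leading ratio \frac{3}{4}; with t_0 = -\frac{4}{9}, classification follows.


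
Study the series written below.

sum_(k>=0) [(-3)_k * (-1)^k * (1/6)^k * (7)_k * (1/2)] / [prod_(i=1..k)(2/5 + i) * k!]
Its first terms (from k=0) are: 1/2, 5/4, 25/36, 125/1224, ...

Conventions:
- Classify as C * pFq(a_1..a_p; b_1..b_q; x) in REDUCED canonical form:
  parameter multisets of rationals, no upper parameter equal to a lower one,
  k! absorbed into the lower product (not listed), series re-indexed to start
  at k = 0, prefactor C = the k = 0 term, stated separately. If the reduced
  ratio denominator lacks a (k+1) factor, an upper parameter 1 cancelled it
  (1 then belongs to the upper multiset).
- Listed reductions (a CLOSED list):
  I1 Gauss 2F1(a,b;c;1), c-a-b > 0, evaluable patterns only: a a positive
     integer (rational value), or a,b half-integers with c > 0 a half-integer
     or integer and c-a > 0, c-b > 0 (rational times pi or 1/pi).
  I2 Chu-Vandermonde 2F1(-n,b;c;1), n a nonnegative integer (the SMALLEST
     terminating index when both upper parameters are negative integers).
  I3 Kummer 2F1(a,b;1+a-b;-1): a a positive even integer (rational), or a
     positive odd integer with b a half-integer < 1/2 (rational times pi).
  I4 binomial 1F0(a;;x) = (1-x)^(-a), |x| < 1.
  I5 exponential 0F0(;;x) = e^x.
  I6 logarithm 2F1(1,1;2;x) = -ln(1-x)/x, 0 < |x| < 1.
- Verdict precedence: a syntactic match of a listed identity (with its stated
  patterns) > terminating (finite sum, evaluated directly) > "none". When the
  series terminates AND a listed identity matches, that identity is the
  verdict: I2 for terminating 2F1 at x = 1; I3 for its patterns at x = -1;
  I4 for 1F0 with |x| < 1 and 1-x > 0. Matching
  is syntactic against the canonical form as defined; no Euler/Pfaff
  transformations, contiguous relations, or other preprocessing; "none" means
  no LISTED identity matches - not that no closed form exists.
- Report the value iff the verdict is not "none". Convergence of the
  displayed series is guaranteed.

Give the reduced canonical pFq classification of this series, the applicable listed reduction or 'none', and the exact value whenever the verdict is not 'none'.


First insight: t_0 being 1/2, the (-1)^k factor (C = 1/2) folds into the argument's sign.
Adjacent-term ratio: r(k) = (-1/6) * (k-3) (k+7) / [(k+7/5) (k+1)] - poly over poly, x = (-1/6) from leading terms; C = 1/2 at k = 0.

This is 1/2 * 2F1(-3, 7; 7/5; -1/6) in reduced canonical form. Verdict: terminating - no listed pattern fits, but -3 in the upper list cuts the series at k = 3; direct evaluation. Hence: 1039/408.


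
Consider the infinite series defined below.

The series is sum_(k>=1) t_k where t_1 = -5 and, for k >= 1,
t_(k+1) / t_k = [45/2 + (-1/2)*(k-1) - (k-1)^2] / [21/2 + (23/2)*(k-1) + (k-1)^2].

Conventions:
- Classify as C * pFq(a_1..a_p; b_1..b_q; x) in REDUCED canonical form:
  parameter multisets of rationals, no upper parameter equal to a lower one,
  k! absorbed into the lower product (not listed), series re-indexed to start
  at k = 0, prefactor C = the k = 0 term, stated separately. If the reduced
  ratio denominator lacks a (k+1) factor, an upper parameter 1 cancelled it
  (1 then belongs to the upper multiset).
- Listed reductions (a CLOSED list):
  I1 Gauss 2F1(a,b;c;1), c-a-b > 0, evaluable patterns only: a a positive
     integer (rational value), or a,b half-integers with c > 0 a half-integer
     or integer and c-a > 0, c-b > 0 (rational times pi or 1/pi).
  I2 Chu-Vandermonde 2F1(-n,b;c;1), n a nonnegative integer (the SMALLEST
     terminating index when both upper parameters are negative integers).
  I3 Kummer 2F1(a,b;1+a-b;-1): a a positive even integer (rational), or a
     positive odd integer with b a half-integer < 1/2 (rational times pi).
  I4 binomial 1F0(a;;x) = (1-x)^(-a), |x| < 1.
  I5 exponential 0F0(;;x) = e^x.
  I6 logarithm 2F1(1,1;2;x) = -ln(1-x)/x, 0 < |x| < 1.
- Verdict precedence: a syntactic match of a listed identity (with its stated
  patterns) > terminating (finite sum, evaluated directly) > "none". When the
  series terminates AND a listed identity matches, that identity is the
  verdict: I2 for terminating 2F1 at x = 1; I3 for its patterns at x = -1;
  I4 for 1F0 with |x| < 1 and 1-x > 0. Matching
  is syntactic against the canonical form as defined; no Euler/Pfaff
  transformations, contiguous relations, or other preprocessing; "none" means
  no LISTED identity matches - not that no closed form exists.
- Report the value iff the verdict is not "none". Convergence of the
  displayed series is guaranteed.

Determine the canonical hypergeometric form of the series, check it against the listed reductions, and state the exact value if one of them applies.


x = -1 here; the reduced form reads 2F1, upper {-9/2, 5}, lower {21/2}, C = -5. Verdict: Kummer (I3) matches (x = -1; c = 21/2 equals 1+a-b for upper {-9/2, 5}: listed pattern). Exact value: (-10392525/1048576) * pi.

Structural cue: x = (-1) and factor the ratio over Q (prefactor -5): negated roots = parameters.
Adjacent-term ratio: r(k) = (-1) * (k-9/2) (k+5) / [(k+21/2) (k+1)] - rational in k, leading ratio (-1); with t_0 = -5, classification follows.


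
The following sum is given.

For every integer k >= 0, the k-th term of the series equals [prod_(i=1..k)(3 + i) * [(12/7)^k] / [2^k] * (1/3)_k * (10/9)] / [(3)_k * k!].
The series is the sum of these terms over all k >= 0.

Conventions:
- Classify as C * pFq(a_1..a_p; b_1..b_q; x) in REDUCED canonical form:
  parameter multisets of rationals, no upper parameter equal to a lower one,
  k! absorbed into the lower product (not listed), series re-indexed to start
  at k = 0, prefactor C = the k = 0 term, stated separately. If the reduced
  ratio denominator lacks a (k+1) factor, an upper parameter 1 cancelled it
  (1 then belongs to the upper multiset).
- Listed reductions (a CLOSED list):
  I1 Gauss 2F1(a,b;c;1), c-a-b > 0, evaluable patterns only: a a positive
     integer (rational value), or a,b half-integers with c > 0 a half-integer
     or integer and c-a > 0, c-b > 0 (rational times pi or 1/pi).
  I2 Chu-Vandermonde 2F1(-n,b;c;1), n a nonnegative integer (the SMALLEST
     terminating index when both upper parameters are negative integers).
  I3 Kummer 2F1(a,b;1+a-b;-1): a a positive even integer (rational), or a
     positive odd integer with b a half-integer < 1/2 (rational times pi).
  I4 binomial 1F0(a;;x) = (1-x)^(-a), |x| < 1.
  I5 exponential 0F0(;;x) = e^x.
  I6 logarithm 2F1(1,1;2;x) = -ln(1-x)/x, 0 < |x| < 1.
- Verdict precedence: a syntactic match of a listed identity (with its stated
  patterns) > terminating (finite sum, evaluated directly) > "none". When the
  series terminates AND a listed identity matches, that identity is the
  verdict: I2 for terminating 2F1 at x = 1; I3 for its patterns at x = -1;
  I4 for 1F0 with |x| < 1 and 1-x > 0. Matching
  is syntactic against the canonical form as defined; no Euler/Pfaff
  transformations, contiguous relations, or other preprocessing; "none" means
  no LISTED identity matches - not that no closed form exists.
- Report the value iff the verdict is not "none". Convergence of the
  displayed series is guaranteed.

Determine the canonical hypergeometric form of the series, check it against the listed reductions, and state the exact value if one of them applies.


At argument 6/7: a 2F1 with upper {1/3, 4}, lower {3}, scaled by C = 10/9. Verdict: none. No listed pattern accepts 2F1(1/3, 4; 3; 6/7).

The tell: t_0 = 10/9 here, and the running product (prefactor 10/9) telescopes to a rising factorial.
Step ratio: r(k) = (6/7) * (k+1/3) (k+4) / [(k+3) (k+1)] ; factor over Q: parameters, x = (6/7), and C = 10/9.


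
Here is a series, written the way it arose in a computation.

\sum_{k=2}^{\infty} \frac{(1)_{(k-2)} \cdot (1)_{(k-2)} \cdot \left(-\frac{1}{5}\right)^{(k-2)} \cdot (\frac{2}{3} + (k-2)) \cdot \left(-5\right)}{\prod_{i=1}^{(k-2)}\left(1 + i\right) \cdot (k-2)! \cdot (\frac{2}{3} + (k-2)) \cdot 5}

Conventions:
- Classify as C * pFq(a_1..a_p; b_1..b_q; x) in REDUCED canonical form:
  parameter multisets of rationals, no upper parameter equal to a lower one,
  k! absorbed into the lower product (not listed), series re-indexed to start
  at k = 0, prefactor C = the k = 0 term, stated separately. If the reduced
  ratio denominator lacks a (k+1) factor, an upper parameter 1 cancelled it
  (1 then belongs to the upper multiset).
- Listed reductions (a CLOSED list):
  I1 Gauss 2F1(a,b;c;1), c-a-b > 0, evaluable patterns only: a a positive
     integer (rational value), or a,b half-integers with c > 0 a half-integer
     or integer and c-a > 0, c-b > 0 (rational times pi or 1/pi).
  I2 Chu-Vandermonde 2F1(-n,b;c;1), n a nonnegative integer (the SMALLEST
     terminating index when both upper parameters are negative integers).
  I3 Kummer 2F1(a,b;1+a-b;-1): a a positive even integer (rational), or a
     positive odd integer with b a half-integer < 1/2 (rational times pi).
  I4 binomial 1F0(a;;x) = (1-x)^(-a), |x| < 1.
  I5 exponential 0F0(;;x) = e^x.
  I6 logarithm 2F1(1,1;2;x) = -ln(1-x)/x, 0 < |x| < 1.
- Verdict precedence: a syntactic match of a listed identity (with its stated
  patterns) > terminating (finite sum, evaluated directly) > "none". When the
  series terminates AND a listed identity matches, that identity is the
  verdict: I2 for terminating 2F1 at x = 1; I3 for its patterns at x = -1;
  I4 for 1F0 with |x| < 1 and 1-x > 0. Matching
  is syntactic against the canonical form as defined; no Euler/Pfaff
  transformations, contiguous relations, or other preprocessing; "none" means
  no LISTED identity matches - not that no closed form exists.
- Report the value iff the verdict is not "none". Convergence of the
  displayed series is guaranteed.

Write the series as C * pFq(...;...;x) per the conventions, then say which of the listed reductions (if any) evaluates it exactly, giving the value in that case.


The tell: t_0 = -1 here, and the lower running product (prefactor -1) is a rising factorial.
Step ratio: r(k) = -\frac{1}{5} * (k+1) (k+1) / [(k+2) (k+1)] - rational; roots negated = parameters, x = -\frac{1}{5}, C = -1.

Reduced: x = -\frac{1}{5}, 2F1, upper = {1, 1}, lower = {2}, C = -1. Verdict (x = -\frac{1}{5}): the logarithmic series (I6) applies (the logarithm: parameters (1,1;2), x = -\frac{1}{5}). Hence: \left(-5\right) \cdot \ln\left(\frac{6}{5}\right).


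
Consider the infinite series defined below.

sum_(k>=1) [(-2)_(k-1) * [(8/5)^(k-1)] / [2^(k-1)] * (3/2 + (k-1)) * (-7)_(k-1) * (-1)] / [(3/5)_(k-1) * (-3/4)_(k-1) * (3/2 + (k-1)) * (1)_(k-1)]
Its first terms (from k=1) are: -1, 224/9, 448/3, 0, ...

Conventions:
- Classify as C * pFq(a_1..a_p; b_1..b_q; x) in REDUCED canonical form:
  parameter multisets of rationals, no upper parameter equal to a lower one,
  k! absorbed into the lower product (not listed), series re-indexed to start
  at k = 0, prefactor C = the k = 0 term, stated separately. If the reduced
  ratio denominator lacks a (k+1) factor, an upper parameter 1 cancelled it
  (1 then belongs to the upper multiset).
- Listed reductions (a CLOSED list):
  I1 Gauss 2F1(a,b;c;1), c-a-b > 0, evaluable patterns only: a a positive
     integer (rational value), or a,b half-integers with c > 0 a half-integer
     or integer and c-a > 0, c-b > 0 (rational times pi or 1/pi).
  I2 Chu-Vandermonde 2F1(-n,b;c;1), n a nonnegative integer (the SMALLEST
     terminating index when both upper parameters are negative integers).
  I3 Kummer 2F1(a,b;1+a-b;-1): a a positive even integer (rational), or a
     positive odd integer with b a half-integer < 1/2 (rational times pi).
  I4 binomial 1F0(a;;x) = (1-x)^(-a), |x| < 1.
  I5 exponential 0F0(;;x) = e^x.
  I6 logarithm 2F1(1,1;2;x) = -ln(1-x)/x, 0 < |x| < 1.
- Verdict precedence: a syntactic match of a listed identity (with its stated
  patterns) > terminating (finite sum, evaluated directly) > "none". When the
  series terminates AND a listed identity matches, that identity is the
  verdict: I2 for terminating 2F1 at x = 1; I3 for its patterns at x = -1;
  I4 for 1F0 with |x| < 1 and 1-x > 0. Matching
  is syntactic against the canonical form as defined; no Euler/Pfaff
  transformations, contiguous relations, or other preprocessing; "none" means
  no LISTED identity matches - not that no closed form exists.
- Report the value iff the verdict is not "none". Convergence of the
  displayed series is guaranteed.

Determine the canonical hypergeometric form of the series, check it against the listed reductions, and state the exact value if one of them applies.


Reduced: x = 4/5, 2F2, upper = {-7, -2}, lower = {-3/4, 3/5}, C = -1. Verdict: terminating. (-2)_k vanishes past k = 2, leaving a 3-term sum, computed directly. Sum: 1559/9.

First insight: from the first term -1: (1)_k (C = -1) is k! itself.
Ratio: r(k) = (4/5) * (k-7) (k-2) / [(k-3/4) (k+3/5) (k+1)] - rational in k. x = (4/5); t_0 = -1; negate the roots.


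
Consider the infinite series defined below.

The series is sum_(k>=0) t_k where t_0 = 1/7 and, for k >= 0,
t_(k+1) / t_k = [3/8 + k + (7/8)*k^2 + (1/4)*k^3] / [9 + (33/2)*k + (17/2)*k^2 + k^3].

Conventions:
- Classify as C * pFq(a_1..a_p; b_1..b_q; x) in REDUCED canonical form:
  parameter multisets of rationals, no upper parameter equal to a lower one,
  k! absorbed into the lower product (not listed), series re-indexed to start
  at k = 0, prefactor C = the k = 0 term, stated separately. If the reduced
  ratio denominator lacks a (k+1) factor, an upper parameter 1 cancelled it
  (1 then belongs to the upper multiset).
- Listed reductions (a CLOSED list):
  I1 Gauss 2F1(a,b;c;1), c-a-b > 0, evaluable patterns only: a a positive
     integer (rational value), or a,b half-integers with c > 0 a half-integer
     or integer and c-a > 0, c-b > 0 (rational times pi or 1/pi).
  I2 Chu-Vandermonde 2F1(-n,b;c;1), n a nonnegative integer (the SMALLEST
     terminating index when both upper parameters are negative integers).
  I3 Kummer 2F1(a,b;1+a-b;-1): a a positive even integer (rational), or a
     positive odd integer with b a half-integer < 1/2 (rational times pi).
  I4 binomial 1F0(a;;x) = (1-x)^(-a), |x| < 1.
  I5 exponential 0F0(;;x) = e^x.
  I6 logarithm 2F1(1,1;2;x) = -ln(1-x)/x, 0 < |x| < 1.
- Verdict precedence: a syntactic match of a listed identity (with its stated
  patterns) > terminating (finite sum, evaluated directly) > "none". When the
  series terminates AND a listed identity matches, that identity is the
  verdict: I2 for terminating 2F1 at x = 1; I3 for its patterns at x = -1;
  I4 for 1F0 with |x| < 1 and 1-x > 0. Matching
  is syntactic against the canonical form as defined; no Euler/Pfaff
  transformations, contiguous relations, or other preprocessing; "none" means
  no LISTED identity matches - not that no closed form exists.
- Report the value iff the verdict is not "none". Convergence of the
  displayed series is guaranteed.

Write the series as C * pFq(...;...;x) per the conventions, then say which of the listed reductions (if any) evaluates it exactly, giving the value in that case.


Prefactor 1/7, argument 1/4: 2F1 with upper {1, 1} over lower {6}. Verdict: none - at argument 1/4 the multisets {1, 1} ; {6} match no listed identity.

Key step: from the first term 1/7: cancel k + 3/2 from the displayed ratio first; then C = 1/7.
Step ratio: r(k) = (1/4) * (k+1) (k+1) / [(k+6) (k+1)] - poly over poly, x = (1/4) from leading terms; C = 1/7 at k = 0.
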